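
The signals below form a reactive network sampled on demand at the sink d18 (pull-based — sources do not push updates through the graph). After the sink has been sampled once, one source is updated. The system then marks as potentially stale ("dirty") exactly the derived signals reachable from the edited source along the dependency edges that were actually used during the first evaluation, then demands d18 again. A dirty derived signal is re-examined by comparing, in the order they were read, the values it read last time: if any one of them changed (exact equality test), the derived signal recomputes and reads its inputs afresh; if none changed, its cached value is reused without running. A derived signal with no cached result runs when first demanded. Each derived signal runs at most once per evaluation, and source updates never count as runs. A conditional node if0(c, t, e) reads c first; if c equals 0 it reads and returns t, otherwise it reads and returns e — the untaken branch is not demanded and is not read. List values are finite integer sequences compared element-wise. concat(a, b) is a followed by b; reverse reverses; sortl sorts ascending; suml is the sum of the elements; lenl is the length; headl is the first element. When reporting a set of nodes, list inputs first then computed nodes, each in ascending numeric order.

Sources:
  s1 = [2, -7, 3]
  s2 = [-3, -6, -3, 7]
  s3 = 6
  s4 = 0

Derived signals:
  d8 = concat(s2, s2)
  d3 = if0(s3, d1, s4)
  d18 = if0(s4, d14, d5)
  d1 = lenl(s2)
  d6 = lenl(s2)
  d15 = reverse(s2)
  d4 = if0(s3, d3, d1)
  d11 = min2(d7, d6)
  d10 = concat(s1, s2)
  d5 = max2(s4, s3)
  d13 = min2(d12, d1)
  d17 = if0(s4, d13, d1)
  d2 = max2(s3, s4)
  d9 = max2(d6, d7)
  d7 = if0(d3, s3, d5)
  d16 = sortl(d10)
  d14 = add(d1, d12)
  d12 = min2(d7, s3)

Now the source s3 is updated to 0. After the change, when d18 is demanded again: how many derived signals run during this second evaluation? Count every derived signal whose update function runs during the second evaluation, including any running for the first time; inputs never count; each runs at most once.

Run set: d3, d5, d7, d12, d14, d18 (6 run).
The important point: the flipped condition pulls in fresh nodes; d5 runs for the first time.

Initial pass — values computed on the first demand:
  d1 = lenl([-3, -6, -3, 7]) = 4
  d3 = if0(s3=6 -> else branch s4) = 0
  d7 = if0(d3=0 -> then branch s3) = 6
  d12 = min2(6, 6) = 6
  d14 = add(4, 6) = 10
  d18 = if0(s4=0 -> then branch d14) = 10

Second demand — change propagation:
  d3: re-runs because s3 6->0; new result 4.
  d5: newly demanded (no cache) — executes and yields 0.
  d7: re-runs because d3 0->4; s3 6->0; new result 0.
  d12: re-runs because d7 6->0; s3 6->0; new result 0.
  d14: re-runs because d12 6->0; new result 4.
  d18: re-runs because d14 10->4; new result 4.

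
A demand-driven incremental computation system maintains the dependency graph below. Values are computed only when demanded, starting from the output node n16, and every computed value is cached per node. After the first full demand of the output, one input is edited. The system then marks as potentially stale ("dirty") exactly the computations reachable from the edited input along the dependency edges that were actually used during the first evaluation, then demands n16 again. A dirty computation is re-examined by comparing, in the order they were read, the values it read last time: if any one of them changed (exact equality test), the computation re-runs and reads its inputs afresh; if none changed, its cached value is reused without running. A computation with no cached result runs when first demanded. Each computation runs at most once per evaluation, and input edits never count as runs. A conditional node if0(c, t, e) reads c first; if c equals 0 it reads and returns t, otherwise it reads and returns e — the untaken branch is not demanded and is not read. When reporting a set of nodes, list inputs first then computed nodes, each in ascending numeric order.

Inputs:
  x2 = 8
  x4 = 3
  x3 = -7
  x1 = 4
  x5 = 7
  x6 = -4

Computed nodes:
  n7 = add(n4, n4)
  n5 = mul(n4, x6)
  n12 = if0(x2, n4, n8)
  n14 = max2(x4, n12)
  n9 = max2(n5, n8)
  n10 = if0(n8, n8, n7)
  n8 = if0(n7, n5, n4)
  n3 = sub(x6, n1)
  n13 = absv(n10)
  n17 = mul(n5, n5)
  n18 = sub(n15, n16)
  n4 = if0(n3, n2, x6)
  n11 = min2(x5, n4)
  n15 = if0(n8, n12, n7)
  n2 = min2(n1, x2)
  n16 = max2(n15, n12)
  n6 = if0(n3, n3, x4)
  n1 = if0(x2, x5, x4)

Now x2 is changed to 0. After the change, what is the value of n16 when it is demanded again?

New value of n16: -4.
Key observation: the cutoff stops propagation at n7 — its inputs' values are unchanged, so it reuses its cache.

First evaluation (everything demanded from the output):
  n1 = if0(x2=8 -> else branch x4) = 3
  n3 = sub(-4, 3) = -7
  n4 = if0(n3=-7 -> else branch x6) = -4
  n7 = add(-4, -4) = -8
  n8 = if0(n7=-8 -> else branch n4) = -4
  n12 = if0(x2=8 -> else branch n8) = -4
  n15 = if0(n8=-4 -> else branch n7) = -8
  n16 = max2(-8, -4) = -4

Propagation after the edit:
  n1: runs — x2 8->0; result 7.
  n3: runs — n1 3->7; result -11.
  n4: runs — n3 -7->-11; result -4 (same value as before).
  n7: checked — values it read are unchanged (n4 unchanged, n4 unchanged); reused cached -8 without running.
  n8: checked — values it read are unchanged (n7 unchanged, n4 unchanged); reused cached -4 without running.
  n12: runs — x2 8->0; result -4 (same value as before).
  n15: checked — values it read are unchanged (n8 unchanged, n7 unchanged); reused cached -8 without running.
  n16: checked — values it read are unchanged (n15 unchanged, n12 unchanged); reused cached -4 without running.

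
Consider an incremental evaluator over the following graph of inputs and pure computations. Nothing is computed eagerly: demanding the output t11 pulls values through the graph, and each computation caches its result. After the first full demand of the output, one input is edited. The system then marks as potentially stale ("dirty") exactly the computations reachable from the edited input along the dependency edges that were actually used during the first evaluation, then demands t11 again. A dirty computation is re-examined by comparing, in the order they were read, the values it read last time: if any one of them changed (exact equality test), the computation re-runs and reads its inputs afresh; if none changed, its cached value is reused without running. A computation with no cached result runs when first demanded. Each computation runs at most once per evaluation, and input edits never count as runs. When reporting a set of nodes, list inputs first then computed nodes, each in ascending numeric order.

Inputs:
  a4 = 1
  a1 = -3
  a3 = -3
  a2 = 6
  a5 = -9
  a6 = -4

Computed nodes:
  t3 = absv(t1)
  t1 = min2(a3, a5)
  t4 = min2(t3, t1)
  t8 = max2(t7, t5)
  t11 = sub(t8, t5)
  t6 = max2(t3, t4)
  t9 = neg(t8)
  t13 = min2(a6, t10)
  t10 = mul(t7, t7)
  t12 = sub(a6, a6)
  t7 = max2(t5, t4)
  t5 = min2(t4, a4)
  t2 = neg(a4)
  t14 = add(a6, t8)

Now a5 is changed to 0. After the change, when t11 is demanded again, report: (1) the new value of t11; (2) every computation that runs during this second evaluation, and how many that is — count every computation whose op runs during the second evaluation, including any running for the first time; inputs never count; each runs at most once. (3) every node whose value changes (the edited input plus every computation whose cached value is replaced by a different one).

Initial pass — values computed on the first demand:
  t1 = min2(-3, -9) = -9
  t3 = absv(-9) = 9
  t4 = min2(9, -9) = -9
  t5 = min2(-9, 1) = -9
  t7 = max2(-9, -9) = -9
  t8 = max2(-9, -9) = -9
  t11 = sub(-9, -9) = 0

Second demand — change propagation:
  t1: re-runs because a5 -9->0; new result -3.
  t3: re-runs because t1 -9->-3; new result 3.
  t4: re-runs because t3 9->3; t1 -9->-3; new result -3.
  t5: re-runs because t4 -9->-3; new result -3.
  t7: re-runs because t5 -9->-3; t4 -9->-3; new result -3.
  t8: re-runs because t7 -9->-3; t5 -9->-3; new result -3.
  t11: re-runs because t8 -9->-3; t5 -9->-3; new result 0 (unchanged).

t11 now evaluates to 0.
Run set: t1, t3, t4, t5, t7, t8, t11 (7 run).
Changed values: a5, t1, t3, t4, t5, t7, t8.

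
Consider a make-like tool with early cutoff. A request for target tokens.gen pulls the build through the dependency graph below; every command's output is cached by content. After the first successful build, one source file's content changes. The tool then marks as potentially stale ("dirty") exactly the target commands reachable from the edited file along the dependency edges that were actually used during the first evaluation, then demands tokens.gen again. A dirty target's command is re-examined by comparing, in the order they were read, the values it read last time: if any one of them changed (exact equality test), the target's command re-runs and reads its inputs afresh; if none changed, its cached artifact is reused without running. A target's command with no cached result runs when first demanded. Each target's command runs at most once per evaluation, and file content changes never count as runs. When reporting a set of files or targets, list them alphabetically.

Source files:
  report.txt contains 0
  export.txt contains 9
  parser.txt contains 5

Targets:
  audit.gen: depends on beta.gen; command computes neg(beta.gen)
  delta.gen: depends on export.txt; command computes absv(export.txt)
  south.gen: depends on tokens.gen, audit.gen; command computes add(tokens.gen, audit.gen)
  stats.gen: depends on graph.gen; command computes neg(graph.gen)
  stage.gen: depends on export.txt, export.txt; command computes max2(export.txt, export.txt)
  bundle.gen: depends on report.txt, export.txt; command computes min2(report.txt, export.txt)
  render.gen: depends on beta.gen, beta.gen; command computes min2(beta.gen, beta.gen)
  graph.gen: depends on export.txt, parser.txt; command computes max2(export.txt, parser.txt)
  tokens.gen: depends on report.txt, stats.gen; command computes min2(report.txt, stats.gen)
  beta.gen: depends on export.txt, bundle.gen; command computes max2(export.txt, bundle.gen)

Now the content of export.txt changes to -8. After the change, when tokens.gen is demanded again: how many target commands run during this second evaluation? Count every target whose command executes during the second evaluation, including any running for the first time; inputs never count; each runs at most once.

First demand of the output computes:
  graph.gen = max2(9, 5) = 9
  stats.gen = neg(9) = -9
  tokens.gen = min2(0, -9) = -9

After the edit, cleaning proceeds:
  graph.gen: a read changed (export.txt 9->-8) — executes, giving 5.
  stats.gen: a read changed (graph.gen 9->5) — executes, giving -5.
  tokens.gen: a read changed (stats.gen -9->-5) — executes, giving -5.

3 target commands run: graph.gen, stats.gen, tokens.gen.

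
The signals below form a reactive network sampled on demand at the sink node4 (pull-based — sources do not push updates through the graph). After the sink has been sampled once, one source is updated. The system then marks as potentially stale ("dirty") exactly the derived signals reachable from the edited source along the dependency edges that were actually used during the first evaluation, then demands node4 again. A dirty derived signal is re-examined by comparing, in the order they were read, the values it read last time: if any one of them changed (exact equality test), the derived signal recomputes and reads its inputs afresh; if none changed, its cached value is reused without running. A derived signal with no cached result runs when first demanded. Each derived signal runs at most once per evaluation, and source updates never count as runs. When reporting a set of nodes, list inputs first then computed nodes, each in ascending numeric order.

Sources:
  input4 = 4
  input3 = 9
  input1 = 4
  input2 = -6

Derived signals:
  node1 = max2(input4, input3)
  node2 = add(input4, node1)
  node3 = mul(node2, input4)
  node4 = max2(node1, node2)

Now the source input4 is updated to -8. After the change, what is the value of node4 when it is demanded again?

Initial pass — values computed on the first demand:
  node1 = max2(4, 9) = 9
  node2 = add(4, 9) = 13
  node4 = max2(9, 13) = 13

Second demand — change propagation:
  node1: re-runs because input4 4->-8; new result 9 (unchanged).
  node2: re-runs because input4 4->-8; new result 1.
  node4: re-runs because node2 13->1; new result 9.

node4 now evaluates to 9.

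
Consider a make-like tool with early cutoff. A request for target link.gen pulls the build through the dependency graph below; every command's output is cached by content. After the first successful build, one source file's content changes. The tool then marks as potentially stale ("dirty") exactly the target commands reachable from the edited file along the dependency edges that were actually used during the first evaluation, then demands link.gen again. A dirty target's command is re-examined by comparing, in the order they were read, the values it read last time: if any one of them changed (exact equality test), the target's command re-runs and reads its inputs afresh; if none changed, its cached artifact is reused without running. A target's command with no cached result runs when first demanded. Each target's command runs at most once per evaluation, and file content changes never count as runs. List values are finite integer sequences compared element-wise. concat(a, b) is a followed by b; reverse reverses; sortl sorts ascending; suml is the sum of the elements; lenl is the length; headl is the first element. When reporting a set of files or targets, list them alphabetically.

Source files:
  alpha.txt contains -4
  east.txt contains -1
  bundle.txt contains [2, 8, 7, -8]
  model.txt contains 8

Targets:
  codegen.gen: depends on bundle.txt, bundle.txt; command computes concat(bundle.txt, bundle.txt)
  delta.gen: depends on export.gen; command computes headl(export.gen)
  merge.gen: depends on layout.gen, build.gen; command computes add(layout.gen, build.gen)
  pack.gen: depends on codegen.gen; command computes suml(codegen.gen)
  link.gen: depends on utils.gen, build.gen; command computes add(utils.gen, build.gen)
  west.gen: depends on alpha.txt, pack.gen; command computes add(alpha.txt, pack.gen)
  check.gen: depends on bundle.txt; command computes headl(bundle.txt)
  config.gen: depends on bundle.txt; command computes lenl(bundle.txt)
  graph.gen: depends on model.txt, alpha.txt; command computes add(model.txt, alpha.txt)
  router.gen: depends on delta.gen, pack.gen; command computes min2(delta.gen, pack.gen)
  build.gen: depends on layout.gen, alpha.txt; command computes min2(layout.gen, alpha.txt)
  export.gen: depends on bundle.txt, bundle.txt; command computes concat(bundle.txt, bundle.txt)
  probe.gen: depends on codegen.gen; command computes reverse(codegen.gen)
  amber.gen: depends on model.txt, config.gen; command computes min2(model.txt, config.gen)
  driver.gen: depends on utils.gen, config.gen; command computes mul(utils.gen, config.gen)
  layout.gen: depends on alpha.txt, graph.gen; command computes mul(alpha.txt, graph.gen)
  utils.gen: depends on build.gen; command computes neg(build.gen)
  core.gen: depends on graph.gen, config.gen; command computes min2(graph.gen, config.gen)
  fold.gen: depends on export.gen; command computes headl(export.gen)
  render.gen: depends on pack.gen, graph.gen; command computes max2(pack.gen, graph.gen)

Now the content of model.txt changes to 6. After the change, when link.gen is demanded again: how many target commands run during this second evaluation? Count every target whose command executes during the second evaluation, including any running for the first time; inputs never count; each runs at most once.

5 target commands run: build.gen, graph.gen, layout.gen, link.gen, utils.gen.

First demand of the output computes:
  graph.gen = add(8, -4) = 4
  layout.gen = mul(-4, 4) = -16
  build.gen = min2(-16, -4) = -16
  utils.gen = neg(-16) = 16
  link.gen = add(16, -16) = 0

After the edit, cleaning proceeds:
  graph.gen: a read changed (model.txt 8->6) — executes, giving 2.
  layout.gen: a read changed (graph.gen 4->2) — executes, giving -8.
  build.gen: a read changed (layout.gen -16->-8) — executes, giving -8.
  utils.gen: a read changed (build.gen -16->-8) — executes, giving 8.
  link.gen: a read changed (utils.gen 16->8; build.gen -16->-8) — executes, giving 0 — identical to its old value.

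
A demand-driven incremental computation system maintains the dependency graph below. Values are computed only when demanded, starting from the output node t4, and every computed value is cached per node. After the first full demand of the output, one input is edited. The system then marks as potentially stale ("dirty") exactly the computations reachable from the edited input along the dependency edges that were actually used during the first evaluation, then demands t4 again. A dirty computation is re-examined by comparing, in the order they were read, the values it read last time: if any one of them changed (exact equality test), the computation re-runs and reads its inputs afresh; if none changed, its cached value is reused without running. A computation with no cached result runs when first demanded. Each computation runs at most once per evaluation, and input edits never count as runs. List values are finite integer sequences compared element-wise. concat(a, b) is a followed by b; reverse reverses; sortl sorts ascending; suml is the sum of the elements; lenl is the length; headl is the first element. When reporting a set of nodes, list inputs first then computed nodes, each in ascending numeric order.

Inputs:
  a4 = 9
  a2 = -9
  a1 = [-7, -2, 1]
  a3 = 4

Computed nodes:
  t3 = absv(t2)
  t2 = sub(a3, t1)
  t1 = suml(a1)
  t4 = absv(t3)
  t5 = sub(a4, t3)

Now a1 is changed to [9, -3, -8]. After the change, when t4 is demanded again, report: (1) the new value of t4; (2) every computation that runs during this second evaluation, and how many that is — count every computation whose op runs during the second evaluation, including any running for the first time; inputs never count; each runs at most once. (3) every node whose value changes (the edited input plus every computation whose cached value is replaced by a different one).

New value of t4: 6.
Computations that run: t1, t2, t3, t4 — 4 in total.
Values that change: a1, t1, t2, t3, t4.

First evaluation (everything demanded from the output):
  t1 = suml([-7, -2, 1]) = -8
  t2 = sub(4, -8) = 12
  t3 = absv(12) = 12
  t4 = absv(12) = 12

Propagation after the edit:
  t1: runs — a1 [-7, -2, 1]->[9, -3, -8]; result -2.
  t2: runs — t1 -8->-2; result 6.
  t3: runs — t2 12->6; result 6.
  t4: runs — t3 12->6; result 6.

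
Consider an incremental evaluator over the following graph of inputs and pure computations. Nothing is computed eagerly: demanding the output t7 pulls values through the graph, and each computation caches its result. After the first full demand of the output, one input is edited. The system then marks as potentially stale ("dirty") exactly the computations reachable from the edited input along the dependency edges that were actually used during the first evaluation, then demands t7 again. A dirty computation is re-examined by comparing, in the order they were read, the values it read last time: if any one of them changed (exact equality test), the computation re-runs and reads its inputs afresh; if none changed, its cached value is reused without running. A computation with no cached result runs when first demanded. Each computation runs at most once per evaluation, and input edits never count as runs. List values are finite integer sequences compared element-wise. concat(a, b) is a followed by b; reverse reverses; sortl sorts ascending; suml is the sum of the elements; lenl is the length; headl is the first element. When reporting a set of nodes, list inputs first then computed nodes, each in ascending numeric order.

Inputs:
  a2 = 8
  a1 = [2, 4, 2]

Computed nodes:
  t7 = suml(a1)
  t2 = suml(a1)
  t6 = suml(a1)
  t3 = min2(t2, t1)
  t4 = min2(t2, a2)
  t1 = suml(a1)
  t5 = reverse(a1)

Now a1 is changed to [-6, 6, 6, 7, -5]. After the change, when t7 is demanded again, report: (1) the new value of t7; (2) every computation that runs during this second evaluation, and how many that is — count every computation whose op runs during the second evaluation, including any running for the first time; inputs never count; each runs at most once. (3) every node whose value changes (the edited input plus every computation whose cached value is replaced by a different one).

t7 now evaluates to 8.
Run set: t7 (1 run).
Changed values: a1.

Initial pass — values computed on the first demand:
  t7 = suml([2, 4, 2]) = 8

Second demand — change propagation:
  t7: re-runs because a1 [2, 4, 2]->[-6, 6, 6, 7, -5]; new result 8 (unchanged).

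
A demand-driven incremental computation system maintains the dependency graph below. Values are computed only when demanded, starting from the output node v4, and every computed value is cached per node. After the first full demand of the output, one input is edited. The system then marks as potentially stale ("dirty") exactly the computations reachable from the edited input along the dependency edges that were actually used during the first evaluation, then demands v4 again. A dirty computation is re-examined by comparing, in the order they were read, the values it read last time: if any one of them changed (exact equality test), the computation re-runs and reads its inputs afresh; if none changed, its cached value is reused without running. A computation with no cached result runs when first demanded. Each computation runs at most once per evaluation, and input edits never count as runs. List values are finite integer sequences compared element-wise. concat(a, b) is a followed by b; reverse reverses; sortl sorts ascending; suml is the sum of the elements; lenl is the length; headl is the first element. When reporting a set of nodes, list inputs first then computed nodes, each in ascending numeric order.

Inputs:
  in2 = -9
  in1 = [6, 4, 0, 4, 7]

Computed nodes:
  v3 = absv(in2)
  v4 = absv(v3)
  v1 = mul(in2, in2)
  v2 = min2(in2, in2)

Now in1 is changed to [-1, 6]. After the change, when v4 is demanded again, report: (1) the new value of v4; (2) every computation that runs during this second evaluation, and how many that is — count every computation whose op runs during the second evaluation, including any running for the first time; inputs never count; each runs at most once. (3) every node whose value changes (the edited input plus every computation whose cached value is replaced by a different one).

New value of v4: 9.
Computations that run: none — 0 in total.
Values that change: in1.
Key observation: in1 is never demanded by the output, so the edit triggers no recomputation at all.

First evaluation (everything demanded from the output):
  v3 = absv(-9) = 9
  v4 = absv(9) = 9

Propagation after the edit:
  in1 feeds no computation that the output demands — nothing is marked dirty and nothing runs.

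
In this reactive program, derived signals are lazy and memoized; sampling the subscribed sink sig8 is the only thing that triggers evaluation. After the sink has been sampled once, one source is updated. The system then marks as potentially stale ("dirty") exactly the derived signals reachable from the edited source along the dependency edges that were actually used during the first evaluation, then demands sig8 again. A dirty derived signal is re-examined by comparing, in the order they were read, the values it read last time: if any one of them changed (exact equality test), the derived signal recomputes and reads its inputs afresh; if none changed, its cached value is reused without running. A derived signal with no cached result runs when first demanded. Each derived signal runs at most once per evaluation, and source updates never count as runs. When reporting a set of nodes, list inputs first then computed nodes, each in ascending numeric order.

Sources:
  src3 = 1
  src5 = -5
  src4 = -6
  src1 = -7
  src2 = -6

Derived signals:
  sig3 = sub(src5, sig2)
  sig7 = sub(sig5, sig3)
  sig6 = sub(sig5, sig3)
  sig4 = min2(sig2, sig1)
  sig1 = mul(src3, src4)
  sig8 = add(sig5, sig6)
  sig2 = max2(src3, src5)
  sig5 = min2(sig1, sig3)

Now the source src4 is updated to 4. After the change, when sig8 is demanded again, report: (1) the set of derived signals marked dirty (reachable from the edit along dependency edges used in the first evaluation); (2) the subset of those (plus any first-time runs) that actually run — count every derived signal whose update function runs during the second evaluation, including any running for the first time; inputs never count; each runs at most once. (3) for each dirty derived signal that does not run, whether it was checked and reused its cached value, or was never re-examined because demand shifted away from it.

First demand of the output computes:
  sig1 = mul(1, -6) = -6
  sig2 = max2(1, -5) = 1
  sig3 = sub(-5, 1) = -6
  sig5 = min2(-6, -6) = -6
  sig6 = sub(-6, -6) = 0
  sig8 = add(-6, 0) = -6

After the edit, cleaning proceeds:
  sig1: a read changed (src4 -6->4) — executes, giving 4.
  sig5: a read changed (sig1 -6->4) — executes, giving -6 — identical to its old value.
  sig6: dirty, but its reads are unchanged (sig5 unchanged, sig3 unchanged); cached 0 stands.
  sig8: dirty, but its reads are unchanged (sig5 unchanged, sig6 unchanged); cached -6 stands.

Note the absorption at sig5: it re-runs yet its value is the same, leaving the output's value untouched.

The edit dirties: sig1, sig5, sig6, sig8.
2 derived signals run: sig1, sig5.
Cache hits after checking: sig6, sig8.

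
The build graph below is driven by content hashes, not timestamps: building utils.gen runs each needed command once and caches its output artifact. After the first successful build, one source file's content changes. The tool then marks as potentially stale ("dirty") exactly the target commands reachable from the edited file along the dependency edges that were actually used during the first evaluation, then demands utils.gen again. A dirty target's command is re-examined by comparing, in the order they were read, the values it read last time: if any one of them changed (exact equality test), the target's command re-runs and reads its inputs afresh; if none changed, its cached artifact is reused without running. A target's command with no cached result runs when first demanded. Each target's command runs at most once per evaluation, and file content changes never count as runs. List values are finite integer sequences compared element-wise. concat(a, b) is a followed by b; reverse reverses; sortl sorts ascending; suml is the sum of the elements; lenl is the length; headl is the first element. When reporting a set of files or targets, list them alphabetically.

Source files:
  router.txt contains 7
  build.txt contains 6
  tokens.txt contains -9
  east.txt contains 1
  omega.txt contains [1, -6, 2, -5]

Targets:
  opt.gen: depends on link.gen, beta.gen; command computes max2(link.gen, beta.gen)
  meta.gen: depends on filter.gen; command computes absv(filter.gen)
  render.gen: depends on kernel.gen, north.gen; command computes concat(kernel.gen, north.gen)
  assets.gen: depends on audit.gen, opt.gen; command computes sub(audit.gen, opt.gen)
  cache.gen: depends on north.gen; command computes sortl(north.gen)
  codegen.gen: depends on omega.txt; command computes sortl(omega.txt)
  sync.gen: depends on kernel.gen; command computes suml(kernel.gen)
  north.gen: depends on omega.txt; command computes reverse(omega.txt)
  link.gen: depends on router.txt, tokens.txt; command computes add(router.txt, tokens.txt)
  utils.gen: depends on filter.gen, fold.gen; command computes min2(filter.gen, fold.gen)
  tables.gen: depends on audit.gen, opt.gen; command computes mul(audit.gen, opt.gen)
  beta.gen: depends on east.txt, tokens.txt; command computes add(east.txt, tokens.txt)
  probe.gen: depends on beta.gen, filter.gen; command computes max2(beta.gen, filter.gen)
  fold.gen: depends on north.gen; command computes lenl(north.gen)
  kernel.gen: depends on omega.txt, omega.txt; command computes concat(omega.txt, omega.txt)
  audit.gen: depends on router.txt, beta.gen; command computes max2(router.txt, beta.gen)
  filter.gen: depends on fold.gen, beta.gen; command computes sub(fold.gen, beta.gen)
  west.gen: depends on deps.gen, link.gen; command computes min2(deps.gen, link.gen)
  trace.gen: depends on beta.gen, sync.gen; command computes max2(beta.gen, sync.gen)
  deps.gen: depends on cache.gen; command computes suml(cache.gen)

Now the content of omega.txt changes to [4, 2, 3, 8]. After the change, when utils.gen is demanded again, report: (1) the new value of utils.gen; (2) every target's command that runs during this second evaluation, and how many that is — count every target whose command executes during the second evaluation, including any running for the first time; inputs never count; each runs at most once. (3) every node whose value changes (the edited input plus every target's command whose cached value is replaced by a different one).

utils.gen now evaluates to 4.
Run set: fold.gen, north.gen (2 run).
Changed values: north.gen, omega.txt.
The important point: fold.gen recomputes to an identical value, and the output ends up unchanged.

Initial pass — values computed on the first demand:
  beta.gen = add(1, -9) = -8
  north.gen = reverse([1, -6, 2, -5]) = [-5, 2, -6, 1]
  fold.gen = lenl([-5, 2, -6, 1]) = 4
  filter.gen = sub(4, -8) = 12
  utils.gen = min2(12, 4) = 4

Second demand — change propagation:
  north.gen: re-runs because omega.txt [1, -6, 2, -5]->[4, 2, 3, 8]; new result [8, 3, 2, 4].
  fold.gen: re-runs because north.gen [-5, 2, -6, 1]->[8, 3, 2, 4]; new result 4 (unchanged).
  filter.gen: re-examined; everything it read last time is the same (fold.gen unchanged, beta.gen unchanged) — cache 12 kept, no run.
  utils.gen: re-examined; everything it read last time is the same (filter.gen unchanged, fold.gen unchanged) — cache 4 kept, no run.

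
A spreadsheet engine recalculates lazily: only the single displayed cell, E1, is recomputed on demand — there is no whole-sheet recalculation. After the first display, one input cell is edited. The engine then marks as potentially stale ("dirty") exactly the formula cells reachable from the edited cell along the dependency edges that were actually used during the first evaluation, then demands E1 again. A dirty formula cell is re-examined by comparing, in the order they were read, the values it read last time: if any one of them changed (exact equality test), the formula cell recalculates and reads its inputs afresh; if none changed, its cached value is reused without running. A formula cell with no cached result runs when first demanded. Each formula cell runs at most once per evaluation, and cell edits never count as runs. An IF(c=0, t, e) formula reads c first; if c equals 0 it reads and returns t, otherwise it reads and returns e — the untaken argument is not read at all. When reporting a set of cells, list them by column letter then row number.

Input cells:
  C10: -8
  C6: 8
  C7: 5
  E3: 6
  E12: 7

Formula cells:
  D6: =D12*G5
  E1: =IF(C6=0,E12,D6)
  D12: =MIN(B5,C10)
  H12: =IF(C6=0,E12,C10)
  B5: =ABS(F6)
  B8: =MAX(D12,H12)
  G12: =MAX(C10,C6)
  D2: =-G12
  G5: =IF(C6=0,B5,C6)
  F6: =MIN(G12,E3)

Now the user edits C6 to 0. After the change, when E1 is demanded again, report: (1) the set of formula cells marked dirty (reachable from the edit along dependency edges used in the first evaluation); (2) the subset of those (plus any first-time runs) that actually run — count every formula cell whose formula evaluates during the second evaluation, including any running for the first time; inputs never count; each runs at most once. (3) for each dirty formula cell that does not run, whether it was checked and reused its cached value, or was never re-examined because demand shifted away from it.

First evaluation (everything demanded from the output):
  G12 = MAX(-8, 8) = 8
  F6 = MIN(8, 6) = 6
  B5 = ABS(6) = 6
  D12 = MIN(6, -8) = -8
  G5 = IF(C6=0: C6=8 -> else branch C6) = 8
  D6 = -8 * 8 = -64
  E1 = IF(C6=0: C6=8 -> else branch D6) = -64

Propagation after the edit:
  G12: marked dirty but never re-examined — demand shifted away from it.
  F6: marked dirty but never re-examined — demand shifted away from it.
  B5: marked dirty but never re-examined — demand shifted away from it.
  D12: marked dirty but never re-examined — demand shifted away from it.
  G5: marked dirty but never re-examined — demand shifted away from it.
  D6: marked dirty but never re-examined — demand shifted away from it.
  E1: runs — C6 8->0; result 7.

Key observation: a condition flipped, so demand moved to the other branch — B5, D6, D12, F6, G5, G12 are never re-examined.

Marked dirty: B5, D6, D12, E1, F6, G5, G12.
Formula cells that run: E1 — 1 in total.
Never re-examined (demand shifted away): B5, D6, D12, F6, G5, G12.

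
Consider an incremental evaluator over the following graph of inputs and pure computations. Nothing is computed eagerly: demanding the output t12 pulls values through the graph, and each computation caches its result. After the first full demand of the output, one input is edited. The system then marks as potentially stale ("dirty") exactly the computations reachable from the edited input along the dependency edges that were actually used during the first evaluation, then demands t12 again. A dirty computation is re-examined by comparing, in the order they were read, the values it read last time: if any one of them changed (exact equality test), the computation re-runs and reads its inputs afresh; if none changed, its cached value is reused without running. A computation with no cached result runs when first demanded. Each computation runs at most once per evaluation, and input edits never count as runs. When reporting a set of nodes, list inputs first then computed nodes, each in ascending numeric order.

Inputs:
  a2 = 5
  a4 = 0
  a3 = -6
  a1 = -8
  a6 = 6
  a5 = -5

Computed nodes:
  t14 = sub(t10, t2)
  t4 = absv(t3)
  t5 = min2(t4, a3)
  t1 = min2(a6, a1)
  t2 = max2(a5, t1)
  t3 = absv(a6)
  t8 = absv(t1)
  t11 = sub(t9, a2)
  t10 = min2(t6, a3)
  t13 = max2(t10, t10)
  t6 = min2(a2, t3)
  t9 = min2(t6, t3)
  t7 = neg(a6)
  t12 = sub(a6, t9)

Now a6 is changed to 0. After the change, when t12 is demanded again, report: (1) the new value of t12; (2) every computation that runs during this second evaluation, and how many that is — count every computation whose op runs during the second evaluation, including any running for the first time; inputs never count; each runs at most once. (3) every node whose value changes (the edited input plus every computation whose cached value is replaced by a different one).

t12 now evaluates to 0.
Run set: t3, t6, t9, t12 (4 run).
Changed values: a6, t3, t6, t9, t12.

Initial pass — values computed on the first demand:
  t3 = absv(6) = 6
  t6 = min2(5, 6) = 5
  t9 = min2(5, 6) = 5
  t12 = sub(6, 5) = 1

Second demand — change propagation:
  t3: re-runs because a6 6->0; new result 0.
  t6: re-runs because t3 6->0; new result 0.
  t9: re-runs because t6 5->0; t3 6->0; new result 0.
  t12: re-runs because a6 6->0; t9 5->0; new result 0.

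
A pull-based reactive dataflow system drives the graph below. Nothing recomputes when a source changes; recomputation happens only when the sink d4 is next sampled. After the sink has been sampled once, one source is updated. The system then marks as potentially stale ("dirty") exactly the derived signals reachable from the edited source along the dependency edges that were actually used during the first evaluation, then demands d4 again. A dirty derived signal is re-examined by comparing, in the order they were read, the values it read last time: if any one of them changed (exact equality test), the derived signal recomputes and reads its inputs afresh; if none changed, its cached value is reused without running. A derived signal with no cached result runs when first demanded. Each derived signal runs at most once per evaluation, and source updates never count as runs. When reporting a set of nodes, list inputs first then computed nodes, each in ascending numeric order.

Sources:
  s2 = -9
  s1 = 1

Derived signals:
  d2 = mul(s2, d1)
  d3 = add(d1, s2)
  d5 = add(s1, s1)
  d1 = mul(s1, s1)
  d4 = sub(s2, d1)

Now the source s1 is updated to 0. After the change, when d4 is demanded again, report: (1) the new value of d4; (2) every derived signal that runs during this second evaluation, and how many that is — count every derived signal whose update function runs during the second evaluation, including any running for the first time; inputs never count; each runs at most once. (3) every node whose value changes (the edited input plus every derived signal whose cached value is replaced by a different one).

First evaluation (everything demanded from the output):
  d1 = mul(1, 1) = 1
  d4 = sub(-9, 1) = -10

Propagation after the edit:
  d1: runs — s1 1->0; s1 1->0; result 0.
  d4: runs — d1 1->0; result -9.

New value of d4: -9.
Derived signals that run: d1, d4 — 2 in total.
Values that change: s1, d1, d4.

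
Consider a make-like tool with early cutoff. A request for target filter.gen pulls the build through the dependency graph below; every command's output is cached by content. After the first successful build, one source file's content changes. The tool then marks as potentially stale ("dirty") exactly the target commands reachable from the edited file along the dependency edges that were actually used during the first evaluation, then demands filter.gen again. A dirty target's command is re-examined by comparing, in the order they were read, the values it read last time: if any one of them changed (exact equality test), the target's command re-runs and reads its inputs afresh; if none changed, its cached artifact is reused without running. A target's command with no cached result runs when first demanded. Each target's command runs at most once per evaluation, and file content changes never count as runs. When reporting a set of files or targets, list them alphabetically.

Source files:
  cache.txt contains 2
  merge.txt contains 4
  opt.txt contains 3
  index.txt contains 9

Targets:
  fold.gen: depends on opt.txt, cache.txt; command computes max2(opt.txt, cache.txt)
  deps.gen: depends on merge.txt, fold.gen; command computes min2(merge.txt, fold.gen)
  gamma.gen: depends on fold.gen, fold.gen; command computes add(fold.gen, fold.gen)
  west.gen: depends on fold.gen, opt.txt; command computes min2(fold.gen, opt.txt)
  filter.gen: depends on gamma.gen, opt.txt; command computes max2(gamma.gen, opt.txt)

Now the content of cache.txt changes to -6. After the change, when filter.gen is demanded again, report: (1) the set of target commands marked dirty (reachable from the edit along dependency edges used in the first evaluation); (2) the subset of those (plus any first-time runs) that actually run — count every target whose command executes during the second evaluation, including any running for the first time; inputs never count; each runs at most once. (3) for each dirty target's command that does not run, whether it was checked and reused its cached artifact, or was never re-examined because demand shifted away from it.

The edit dirties: filter.gen, fold.gen, gamma.gen.
1 target commands run: fold.gen.
Cache hits after checking: filter.gen, gamma.gen.
Note the absorption at fold.gen: it re-runs yet its value is the same, leaving the output's value untouched.

First demand of the output computes:
  fold.gen = max2(3, 2) = 3
  gamma.gen = add(3, 3) = 6
  filter.gen = max2(6, 3) = 6

After the edit, cleaning proceeds:
  fold.gen: a read changed (cache.txt 2->-6) — executes, giving 3 — identical to its old value.
  gamma.gen: dirty, but its reads are unchanged (fold.gen unchanged, fold.gen unchanged); cached 6 stands.
  filter.gen: dirty, but its reads are unchanged (gamma.gen unchanged, opt.txt unchanged); cached 6 stands.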